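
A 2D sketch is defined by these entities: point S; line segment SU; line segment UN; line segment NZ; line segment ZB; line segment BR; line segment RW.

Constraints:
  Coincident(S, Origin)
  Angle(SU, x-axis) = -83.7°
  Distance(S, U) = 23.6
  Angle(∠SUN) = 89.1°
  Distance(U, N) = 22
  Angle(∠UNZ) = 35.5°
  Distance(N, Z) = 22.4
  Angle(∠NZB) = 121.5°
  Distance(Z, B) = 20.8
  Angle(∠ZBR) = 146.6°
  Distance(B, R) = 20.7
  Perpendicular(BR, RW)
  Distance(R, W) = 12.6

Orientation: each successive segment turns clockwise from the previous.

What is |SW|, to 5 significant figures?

46.070

S is at the origin; SU runs at -83.7° with length 23.6, so U = (2.5897, -23.457). ∠SUN = 89.1° gives UN at -174.60° from the x-axis; with |UN| = 22.0, N = (-19.313, -25.528). ∠UNZ = 35.5° gives NZ at 40.900° from the x-axis; with |NZ| = 22.4, Z = (-2.3815, -10.862). ∠NZB = 121.5° gives ZB at -17.600° from the x-axis; with |ZB| = 20.8, B = (17.445, -17.151). ∠ZBR = 146.6° gives BR at -51.000° from the x-axis; with |BR| = 20.7, R = (30.472, -33.238). The perpendicularity gives RW at right angles to BR, so RW runs at -141.00°; with |RW| = 12.6, W = (20.680, -41.167). Then |SW| = |W − S| = 46.070.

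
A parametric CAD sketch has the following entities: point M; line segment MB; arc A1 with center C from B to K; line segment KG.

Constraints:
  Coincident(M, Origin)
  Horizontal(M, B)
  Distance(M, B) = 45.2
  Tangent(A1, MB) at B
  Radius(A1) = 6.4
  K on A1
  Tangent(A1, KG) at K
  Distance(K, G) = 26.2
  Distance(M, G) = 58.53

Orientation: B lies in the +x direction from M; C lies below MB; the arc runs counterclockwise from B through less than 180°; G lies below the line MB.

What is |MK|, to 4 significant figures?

40.12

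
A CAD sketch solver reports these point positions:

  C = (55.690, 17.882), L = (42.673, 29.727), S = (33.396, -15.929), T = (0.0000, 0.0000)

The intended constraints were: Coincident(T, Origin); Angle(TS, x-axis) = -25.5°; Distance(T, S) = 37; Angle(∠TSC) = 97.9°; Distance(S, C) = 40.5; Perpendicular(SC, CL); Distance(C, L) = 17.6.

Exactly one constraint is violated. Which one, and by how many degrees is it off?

Perpendicular(SC, CL) — off by 8.90°.

T = (0.00, 0.00) ✓; TS at -25.50° ✓; |TS| = 37.00 ✓; ∠TSC = 97.90° ✓; |SC| = 40.50 ✓; ∠(SC, CL) = 81.10° ✗; |CL| = 17.60 ✓.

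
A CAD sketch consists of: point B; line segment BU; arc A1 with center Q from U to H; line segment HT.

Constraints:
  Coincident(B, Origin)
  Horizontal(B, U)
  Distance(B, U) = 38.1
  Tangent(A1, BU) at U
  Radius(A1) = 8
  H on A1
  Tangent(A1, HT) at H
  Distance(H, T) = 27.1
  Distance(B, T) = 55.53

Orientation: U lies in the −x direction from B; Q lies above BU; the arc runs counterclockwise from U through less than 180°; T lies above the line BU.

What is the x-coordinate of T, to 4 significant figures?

-42.33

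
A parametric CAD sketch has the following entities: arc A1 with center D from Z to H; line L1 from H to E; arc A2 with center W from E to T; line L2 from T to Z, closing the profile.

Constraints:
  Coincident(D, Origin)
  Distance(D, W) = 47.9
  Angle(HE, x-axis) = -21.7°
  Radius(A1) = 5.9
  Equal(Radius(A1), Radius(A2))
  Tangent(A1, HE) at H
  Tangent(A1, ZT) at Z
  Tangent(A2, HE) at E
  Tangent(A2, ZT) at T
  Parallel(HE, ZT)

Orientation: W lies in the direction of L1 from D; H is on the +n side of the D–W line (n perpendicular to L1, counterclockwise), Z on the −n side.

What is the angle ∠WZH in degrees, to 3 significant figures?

83.0°

The slot axis is L1's direction at -21.7°, so u = (cos -21.7°, sin -21.7°) = (0.929, -0.370) and n = (−sin -21.7°, cos -21.7°) = (0.370, 0.929). D is at the origin and W lies 47.9 along u from D, so W = 47.9·u = (44.5, -17.7). Tangency of A1 to both parallel lines with radius 5.9 puts H and Z at D ± 5.9·n: H = (2.18, 5.48), Z = (-2.18, -5.48). Then cos ∠WZH = ZW·ZH / (|ZW||ZH|), giving 83.0°.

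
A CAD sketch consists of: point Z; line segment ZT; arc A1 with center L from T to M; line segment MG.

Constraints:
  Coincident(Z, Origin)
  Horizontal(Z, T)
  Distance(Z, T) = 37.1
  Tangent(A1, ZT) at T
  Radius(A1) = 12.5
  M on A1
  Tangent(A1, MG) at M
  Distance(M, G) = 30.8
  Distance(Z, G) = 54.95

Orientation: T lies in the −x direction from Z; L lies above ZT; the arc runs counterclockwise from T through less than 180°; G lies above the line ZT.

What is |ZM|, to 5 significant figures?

29.084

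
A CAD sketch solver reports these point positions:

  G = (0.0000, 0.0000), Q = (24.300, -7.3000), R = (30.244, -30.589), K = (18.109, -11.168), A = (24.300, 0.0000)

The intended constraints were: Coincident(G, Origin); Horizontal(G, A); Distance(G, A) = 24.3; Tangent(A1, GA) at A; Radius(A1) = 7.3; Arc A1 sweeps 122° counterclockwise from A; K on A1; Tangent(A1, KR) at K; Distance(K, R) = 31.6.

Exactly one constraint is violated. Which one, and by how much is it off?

Distance(K, R) = 31.6 — off by 8.70.

G = (0.00, 0.00) ✓; G.y = 0.00, A.y = 0.00 ✓; |GA| = 24.30 ✓; ∠(QA, AG) = 90.00° ✓; |QA| = 7.300 ✓; bearing(Q→K) − bearing(Q→A) = 122.0° ✓; |QK| = 7.300 ✓; ∠(QK, KR) = 90.00° ✓; |KR| = 22.90 ✗.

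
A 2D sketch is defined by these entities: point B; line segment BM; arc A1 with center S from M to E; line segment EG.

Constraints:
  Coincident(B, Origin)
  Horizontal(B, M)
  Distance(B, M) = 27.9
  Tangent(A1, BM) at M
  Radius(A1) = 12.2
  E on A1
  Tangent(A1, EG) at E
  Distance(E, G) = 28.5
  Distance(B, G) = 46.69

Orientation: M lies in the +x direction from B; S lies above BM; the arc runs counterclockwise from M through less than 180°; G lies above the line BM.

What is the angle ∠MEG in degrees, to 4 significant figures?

116.0°

B is at the origin; B and M share the same y with |BM| = 27.9 and M on the +x side, so M = (27.90, 0.000). Since A1 is tangent to BM there, SM ⟂ BM, so S = M + (0, 12.2) = (27.90, 12.20). Since SE ⟂ EG (tangency), |SG| = √(12.2² + 28.5²) = 31.00 regardless of where E sits on A1. So G lies on both circle(B, 46.69) and circle(S, 31.00); the above-BM intersection is G = (20.02, 42.18). E is the foot of the tangent from G: E = (37.53, 19.70).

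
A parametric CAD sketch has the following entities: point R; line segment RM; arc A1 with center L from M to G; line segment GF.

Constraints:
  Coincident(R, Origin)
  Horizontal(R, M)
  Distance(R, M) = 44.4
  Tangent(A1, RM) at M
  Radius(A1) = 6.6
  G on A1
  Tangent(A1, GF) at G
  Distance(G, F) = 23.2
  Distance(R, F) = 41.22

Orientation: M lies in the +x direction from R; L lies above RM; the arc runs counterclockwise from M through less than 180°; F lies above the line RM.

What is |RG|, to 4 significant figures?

50.10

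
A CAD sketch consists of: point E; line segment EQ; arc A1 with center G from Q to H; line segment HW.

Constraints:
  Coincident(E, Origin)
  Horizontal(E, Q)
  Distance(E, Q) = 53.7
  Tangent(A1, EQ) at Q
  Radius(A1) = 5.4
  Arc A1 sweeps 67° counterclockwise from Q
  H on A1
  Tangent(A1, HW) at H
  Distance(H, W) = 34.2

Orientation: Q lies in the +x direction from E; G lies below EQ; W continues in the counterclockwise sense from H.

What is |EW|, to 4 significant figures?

49.60

On A1, Q sits at bearing 90° from G; a 67° counterclockwise sweep puts H at bearing 157°, so H = G + 5.4·(cos 157°, sin 157°) = (48.73, -3.290). Tangency of A1 to HW means the radius GH is perpendicular to HW, so HW runs along (−sin 157°, cos 157°); with |HW| = 34.2, W = (35.37, -34.77). Then |EW| = |W − E| = 49.60.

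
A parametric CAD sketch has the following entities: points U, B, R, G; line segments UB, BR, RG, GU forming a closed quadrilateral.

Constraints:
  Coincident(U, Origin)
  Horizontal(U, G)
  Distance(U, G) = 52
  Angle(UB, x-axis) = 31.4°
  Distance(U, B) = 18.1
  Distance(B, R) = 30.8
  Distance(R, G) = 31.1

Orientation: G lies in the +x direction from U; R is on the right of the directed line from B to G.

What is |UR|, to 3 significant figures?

33.3

Checks: |BR| = 30.80 ✓; |RG| = 31.10 ✓.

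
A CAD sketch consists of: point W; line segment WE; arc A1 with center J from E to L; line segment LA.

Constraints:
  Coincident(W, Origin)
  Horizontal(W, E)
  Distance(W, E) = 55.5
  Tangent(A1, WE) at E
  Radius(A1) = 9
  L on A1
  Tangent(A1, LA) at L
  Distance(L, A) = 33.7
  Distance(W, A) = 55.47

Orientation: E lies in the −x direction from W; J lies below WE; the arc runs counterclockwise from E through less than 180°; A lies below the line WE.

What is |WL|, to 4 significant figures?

63.86

Checks: ∠(JE, EW) = 90.00° ✓; |JE| = 9.000 ✓; |JL| = 9.000 ✓; ∠(JL, LA) = 90.00° ✓; |LA| = 33.70 ✓; |WA| = 55.47 ✓.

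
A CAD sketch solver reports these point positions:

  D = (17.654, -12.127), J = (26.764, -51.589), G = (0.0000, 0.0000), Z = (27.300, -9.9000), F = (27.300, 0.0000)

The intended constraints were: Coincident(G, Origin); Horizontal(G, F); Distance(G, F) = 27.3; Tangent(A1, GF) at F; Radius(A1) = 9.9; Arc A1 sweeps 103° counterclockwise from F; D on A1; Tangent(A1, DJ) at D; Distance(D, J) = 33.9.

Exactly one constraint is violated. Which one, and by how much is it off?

Distance(D, J) = 33.9 — off by 6.60.

G = (0.00, 0.00) ✓; G.y = 0.00, F.y = 0.00 ✓; |GF| = 27.30 ✓; ∠(ZF, FG) = 90.00° ✓; |ZF| = 9.900 ✓; bearing(Z→D) − bearing(Z→F) = 103.0° ✓; |ZD| = 9.900 ✓; ∠(ZD, DJ) = 90.00° ✓; |DJ| = 40.50 ✗.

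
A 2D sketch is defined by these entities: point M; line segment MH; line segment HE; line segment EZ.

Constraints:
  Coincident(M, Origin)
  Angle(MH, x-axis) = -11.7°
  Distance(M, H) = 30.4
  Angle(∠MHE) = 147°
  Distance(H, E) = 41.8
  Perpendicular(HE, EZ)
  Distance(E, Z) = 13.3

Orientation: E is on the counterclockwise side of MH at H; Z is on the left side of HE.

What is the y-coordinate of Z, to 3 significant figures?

21.4

M is at the origin; MH runs at -11.7° with length 30.4, so H = 30.4·(cos -11.7°, sin -11.7°) = (29.8, -6.16). ∠MHE = 147.0°, so HE runs at -11.7° + (180° − 147.0°) = 21.3° from the x-axis; with |HE| = 41.8, E = H + 41.8·(cos 21.3°, sin 21.3°) = (68.7, 9.02). The perpendicularity gives EZ at right angles to HE; with |EZ| = 13.3 on the left of HE, Z = E + 13.3·(-0.363, 0.932) = (63.9, 21.4). So Z.y = 21.4.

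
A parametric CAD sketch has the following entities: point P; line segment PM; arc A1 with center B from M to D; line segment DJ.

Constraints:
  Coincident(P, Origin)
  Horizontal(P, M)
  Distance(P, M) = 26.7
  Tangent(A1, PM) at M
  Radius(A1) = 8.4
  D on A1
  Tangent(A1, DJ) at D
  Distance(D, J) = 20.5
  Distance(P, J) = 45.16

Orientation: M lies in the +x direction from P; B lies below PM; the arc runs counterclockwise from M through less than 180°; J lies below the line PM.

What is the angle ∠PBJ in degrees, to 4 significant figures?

128.1°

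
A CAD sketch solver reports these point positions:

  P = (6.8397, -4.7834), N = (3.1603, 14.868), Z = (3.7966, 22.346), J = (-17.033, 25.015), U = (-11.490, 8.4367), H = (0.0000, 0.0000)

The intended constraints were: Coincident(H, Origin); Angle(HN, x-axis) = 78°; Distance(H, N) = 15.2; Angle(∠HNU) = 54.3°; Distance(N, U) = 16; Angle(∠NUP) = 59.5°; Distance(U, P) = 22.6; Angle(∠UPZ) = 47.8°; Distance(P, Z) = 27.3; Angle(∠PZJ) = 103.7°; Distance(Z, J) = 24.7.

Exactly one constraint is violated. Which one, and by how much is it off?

Distance(Z, J) = 24.7 — off by 3.70.

H = (0.00, 0.00) ✓; HN at 78.00° ✓; |HN| = 15.20 ✓; ∠HNU = 54.30° ✓; |NU| = 16.00 ✓; ∠NUP = 59.50° ✓; |UP| = 22.60 ✓; ∠UPZ = 47.80° ✓; |PZ| = 27.30 ✓; ∠PZJ = 103.7° ✓; |ZJ| = 21.00 ✗.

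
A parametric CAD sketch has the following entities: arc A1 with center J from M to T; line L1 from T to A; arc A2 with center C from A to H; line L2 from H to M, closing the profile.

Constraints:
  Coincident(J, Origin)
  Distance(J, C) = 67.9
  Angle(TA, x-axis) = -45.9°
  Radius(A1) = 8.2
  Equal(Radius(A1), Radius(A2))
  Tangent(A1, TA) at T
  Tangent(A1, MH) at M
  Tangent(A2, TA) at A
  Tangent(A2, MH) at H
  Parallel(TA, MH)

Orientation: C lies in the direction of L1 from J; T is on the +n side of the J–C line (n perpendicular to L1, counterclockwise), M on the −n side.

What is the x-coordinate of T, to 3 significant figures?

5.89

The slot axis is L1's direction at -45.9°, so u = (cos -45.9°, sin -45.9°) = (0.696, -0.718) and n = (−sin -45.9°, cos -45.9°) = (0.718, 0.696). J is at the origin and C lies 67.9 along u from J, so C = 67.9·u = (47.3, -48.8). Tangency of A1 to both parallel lines with radius 8.2 puts T and M at J ± 8.2·n: T = (5.89, 5.71), M = (-5.89, -5.71). So T.x = 5.89.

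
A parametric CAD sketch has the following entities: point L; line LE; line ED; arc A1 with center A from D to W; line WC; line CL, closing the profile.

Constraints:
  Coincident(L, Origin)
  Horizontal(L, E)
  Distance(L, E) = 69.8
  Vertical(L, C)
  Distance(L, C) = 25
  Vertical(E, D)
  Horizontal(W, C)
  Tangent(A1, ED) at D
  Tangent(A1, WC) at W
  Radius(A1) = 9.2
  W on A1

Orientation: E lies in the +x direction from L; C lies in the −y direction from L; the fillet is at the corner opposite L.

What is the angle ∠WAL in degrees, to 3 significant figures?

105°

L is at the origin; LE is horizontal with |LE| = 69.8 and E on the +x side, so E = (69.8, 0.00). LC is vertical with |LC| = 25.0 and C on the −y side, so C = (0.00, -25.0). The virtual corner opposite L is at (69.8, -25.0). A1 meets ED tangentially, so AD is at right angles to ED and since A1 is tangent to WC there, AW ⟂ WC, with radius 9.2, so the center A sits 9.2 in from both sides at A = (60.6, -15.8). That places the tangent points at D = (69.8, -15.8) on ED and W = (60.6, -25.0) on WC. Then cos ∠WAL = AW·AL / (|AW||AL|), giving 105°.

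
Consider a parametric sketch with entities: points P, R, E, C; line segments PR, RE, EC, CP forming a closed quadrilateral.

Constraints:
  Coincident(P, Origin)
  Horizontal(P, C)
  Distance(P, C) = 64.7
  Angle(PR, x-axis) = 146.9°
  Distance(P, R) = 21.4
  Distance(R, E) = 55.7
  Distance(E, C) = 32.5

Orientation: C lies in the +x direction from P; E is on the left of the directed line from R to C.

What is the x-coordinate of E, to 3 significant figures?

37.4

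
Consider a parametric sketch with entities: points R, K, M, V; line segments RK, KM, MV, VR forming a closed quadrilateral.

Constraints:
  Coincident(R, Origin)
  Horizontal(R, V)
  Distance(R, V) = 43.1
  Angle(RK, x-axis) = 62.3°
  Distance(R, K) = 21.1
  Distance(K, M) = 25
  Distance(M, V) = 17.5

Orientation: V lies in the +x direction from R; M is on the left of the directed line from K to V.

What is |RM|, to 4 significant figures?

37.80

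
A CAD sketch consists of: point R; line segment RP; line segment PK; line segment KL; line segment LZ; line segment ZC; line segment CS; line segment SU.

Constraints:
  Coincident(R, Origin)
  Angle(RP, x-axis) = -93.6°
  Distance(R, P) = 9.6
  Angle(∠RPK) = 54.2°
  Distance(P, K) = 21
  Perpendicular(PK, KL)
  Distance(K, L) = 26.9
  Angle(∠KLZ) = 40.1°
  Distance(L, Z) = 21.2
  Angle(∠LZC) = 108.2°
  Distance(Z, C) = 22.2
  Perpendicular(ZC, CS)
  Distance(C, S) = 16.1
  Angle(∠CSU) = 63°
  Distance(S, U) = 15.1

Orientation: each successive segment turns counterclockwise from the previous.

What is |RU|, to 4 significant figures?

14.19

R is at the origin; RP runs at -93.6° with length 9.6, so P = (-0.6028, -9.581). ∠RPK = 54.2° gives PK at 32.20° from the x-axis; with |PK| = 21.0, K = (17.17, 1.609). The perpendicularity gives KL at right angles to PK, so KL runs at 122.2°; with |KL| = 26.9, L = (2.833, 24.37). ∠KLZ = 40.1° gives LZ at -97.90° from the x-axis; with |LZ| = 21.2, Z = (-0.08093, 3.373). ∠LZC = 108.2° gives ZC at -26.10° from the x-axis; with |ZC| = 22.2, C = (19.86, -6.394). The perpendicularity gives CS at right angles to ZC, so CS runs at 63.90°; with |CS| = 16.1, S = (26.94, 8.065). ∠CSU = 63.0° gives SU at -179.1° from the x-axis; with |SU| = 15.1, U = (11.84, 7.828). Then |RU| = |U − R| = 14.19.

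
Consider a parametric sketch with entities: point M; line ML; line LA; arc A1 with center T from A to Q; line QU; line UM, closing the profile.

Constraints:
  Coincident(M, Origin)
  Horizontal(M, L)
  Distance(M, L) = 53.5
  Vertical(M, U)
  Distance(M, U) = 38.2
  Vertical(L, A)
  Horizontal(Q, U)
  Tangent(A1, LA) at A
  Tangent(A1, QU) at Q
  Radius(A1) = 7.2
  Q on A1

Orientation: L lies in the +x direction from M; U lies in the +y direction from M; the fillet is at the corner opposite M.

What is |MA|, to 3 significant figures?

61.8

The virtual corner opposite M is at (53.5, 38.2). Tangency of A1 to LA means the radius TA is perpendicular to LA and A1 meets QU tangentially, so TQ is at right angles to QU, with radius 7.2, so the center T sits 7.2 in from both sides at T = (46.3, 31.0). That places the tangent points at A = (53.5, 31.0) on LA and Q = (46.3, 38.2) on QU. Then |MA| = |A − M| = 61.8.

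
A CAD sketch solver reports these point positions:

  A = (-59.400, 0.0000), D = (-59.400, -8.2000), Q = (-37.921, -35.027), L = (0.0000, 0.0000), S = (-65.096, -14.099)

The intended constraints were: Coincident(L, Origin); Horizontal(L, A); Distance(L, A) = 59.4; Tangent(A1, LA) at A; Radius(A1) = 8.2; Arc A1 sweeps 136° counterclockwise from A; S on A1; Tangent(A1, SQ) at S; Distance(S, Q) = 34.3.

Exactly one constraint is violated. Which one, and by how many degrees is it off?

Tangent(A1, SQ) at S — off by 6.40°.

L = (0.00, 0.00) ✓; L.y = 0.00, A.y = 0.00 ✓; |LA| = 59.40 ✓; ∠(DA, AL) = 90.00° ✓; |DA| = 8.200 ✓; bearing(D→S) − bearing(D→A) = 136.0° ✓; |DS| = 8.200 ✓; ∠(DS, SQ) = 83.60° ✗; |SQ| = 34.30 ✓.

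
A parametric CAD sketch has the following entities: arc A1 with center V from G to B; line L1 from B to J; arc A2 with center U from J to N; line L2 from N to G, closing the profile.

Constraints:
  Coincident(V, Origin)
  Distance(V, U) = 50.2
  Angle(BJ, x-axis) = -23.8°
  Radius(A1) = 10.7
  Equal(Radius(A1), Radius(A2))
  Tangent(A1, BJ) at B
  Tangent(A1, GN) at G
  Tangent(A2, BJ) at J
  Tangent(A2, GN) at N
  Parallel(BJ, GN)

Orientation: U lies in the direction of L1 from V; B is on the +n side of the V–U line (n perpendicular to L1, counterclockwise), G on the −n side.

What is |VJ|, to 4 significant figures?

51.33

Tangency of A1 to both parallel lines with radius 10.7 puts B and G at V ± 10.7·n: B = (4.318, 9.790), G = (-4.318, -9.790). Equal radii place J and N the same way about U: J = U + 10.7·n = (50.25, -10.47), N = U − 10.7·n = (41.61, -30.05). Then |VJ| = |J − V| = 51.33.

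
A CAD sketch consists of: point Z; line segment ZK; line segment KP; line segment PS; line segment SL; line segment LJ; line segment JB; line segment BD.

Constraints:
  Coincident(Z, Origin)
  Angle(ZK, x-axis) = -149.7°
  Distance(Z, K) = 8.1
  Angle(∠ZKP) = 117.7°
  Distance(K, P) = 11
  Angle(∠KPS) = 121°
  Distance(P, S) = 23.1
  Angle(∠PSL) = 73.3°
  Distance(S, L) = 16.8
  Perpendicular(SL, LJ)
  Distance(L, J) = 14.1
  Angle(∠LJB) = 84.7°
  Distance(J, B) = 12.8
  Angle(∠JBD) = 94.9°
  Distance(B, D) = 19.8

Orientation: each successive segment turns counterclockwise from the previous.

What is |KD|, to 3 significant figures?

34.3

Z is at the origin; ZK runs at -149.7° with length 8.1, so K = (-6.99, -4.09). ∠ZKP = 117.7° gives KP at -87.4° from the x-axis; with |KP| = 11.0, P = (-6.49, -15.1). ∠KPS = 121.0° gives PS at -28.4° from the x-axis; with |PS| = 23.1, S = (13.8, -26.1). ∠PSL = 73.3° gives SL at 78.3° from the x-axis; with |SL| = 16.8, L = (17.2, -9.61). SL ⟂ LJ, so LJ runs at 168°; with |LJ| = 14.1, J = (3.43, -6.75). ∠LJB = 84.7° gives JB at -96.4° from the x-axis; with |JB| = 12.8, B = (2.00, -19.5). ∠JBD = 94.9° gives BD at -11.3° from the x-axis; with |BD| = 19.8, D = (21.4, -23.4). Then |KD| = |D − K| = 34.3.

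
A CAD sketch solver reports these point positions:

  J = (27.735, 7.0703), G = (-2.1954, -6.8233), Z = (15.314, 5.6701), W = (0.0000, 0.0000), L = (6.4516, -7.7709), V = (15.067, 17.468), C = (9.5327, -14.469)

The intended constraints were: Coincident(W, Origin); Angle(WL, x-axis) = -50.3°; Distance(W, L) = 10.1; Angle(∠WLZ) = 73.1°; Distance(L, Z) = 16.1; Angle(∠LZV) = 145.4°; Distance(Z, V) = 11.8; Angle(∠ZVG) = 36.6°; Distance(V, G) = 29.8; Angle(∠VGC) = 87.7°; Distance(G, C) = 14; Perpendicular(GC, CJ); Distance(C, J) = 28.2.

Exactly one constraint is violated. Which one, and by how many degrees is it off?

Perpendicular(GC, CJ) — off by 7.10°.

W = (0.00, 0.00) ✓; WL at -50.30° ✓; |WL| = 10.10 ✓; ∠WLZ = 73.10° ✓; |LZ| = 16.10 ✓; ∠LZV = 145.4° ✓; |ZV| = 11.80 ✓; ∠ZVG = 36.60° ✓; |VG| = 29.80 ✓; ∠VGC = 87.70° ✓; |GC| = 14.00 ✓; ∠(GC, CJ) = 82.90° ✗; |CJ| = 28.20 ✓.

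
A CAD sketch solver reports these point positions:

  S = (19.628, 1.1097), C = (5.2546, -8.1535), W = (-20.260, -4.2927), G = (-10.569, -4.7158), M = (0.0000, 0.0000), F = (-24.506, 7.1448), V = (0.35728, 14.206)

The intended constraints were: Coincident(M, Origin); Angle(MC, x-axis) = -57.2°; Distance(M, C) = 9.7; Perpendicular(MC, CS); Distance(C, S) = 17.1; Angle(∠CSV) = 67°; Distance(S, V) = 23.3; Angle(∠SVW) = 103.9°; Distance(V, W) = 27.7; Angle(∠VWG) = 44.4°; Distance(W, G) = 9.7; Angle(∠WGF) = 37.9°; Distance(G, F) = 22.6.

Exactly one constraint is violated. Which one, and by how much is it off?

Distance(G, F) = 22.6 — off by 4.30.

M = (0.00, 0.00) ✓; MC at -57.20° ✓; |MC| = 9.700 ✓; ∠(MC, CS) = 90.00° ✓; |CS| = 17.10 ✓; ∠CSV = 67.00° ✓; |SV| = 23.30 ✓; ∠SVW = 103.9° ✓; |VW| = 27.70 ✓; ∠VWG = 44.40° ✓; |WG| = 9.700 ✓; ∠WGF = 37.90° ✓; |GF| = 18.30 ✗.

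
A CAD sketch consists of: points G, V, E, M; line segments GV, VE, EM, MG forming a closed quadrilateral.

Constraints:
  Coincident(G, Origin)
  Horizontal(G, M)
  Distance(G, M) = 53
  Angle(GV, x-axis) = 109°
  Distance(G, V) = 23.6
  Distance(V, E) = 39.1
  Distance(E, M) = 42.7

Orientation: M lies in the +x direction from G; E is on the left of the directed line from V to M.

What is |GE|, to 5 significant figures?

45.876

Checks: |VE| = 39.10 ✓; |EM| = 42.70 ✓.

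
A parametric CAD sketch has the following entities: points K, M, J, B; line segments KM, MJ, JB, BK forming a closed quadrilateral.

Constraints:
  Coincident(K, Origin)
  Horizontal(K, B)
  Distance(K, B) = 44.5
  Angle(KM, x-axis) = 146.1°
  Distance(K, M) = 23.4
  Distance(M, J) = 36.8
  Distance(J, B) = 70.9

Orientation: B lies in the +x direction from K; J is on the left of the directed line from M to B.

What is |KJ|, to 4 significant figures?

48.56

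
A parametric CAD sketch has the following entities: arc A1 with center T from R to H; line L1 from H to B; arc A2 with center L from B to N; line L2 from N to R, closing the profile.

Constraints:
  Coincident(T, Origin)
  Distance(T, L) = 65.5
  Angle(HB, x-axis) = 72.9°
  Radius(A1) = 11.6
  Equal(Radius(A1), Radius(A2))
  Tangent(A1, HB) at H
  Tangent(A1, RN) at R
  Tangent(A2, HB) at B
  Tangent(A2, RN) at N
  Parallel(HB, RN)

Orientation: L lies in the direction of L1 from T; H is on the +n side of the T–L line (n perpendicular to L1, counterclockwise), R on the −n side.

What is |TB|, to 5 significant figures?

66.519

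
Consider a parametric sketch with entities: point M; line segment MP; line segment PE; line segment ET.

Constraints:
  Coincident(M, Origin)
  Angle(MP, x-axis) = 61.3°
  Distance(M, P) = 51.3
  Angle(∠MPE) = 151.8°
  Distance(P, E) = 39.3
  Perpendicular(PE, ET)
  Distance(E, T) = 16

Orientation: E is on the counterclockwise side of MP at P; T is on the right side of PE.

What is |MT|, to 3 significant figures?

93.6

M is at the origin; MP runs at 61.3° with length 51.3, so P = 51.3·(cos 61.3°, sin 61.3°) = (24.6, 45.0). ∠MPE = 151.8°, so PE runs at 61.3° + (180° − 151.8°) = 89.5° from the x-axis; with |PE| = 39.3, E = P + 39.3·(cos 89.5°, sin 89.5°) = (25.0, 84.3). The perpendicularity gives ET at right angles to PE; with |ET| = 16.0 on the right of PE, T = E + 16.0·(1.00, -0.00873) = (41.0, 84.2). Then |MT| = |T − M| = 93.6.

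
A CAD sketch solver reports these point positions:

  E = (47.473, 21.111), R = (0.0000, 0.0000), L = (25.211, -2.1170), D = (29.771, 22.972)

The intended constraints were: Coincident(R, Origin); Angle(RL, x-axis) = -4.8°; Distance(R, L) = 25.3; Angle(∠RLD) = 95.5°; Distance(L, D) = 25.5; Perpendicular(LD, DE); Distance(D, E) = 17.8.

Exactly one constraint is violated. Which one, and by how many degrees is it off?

Perpendicular(LD, DE) — off by 4.30°.

R = (0.00, 0.00) ✓; RL at -4.800° ✓; |RL| = 25.30 ✓; ∠RLD = 95.50° ✓; |LD| = 25.50 ✓; ∠(LD, DE) = 85.70° ✗; |DE| = 17.80 ✓.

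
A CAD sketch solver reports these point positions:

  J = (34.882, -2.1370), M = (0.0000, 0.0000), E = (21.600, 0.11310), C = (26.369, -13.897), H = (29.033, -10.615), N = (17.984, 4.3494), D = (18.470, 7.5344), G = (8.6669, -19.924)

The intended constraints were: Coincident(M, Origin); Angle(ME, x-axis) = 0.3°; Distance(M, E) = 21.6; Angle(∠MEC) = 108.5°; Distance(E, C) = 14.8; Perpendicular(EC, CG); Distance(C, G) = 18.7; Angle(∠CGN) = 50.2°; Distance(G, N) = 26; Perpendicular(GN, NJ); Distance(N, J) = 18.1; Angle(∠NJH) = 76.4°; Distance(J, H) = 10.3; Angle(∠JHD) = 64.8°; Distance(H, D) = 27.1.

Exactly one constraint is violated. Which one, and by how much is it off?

Distance(H, D) = 27.1 — off by 6.10.

M = (0.00, 0.00) ✓; ME at 0.3000° ✓; |ME| = 21.60 ✓; ∠MEC = 108.5° ✓; |EC| = 14.80 ✓; ∠(EC, CG) = 90.00° ✓; |CG| = 18.70 ✓; ∠CGN = 50.20° ✓; |GN| = 26.00 ✓; ∠(GN, NJ) = 90.00° ✓; |NJ| = 18.10 ✓; ∠NJH = 76.40° ✓; |JH| = 10.30 ✓; ∠JHD = 64.80° ✓; |HD| = 21.00 ✗.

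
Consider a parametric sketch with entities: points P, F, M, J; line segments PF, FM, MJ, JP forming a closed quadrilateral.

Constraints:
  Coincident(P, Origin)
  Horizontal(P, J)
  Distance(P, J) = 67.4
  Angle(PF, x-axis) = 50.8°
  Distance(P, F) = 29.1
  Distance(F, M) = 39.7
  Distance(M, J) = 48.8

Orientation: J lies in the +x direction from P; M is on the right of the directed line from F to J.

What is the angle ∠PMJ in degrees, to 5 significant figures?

121.45°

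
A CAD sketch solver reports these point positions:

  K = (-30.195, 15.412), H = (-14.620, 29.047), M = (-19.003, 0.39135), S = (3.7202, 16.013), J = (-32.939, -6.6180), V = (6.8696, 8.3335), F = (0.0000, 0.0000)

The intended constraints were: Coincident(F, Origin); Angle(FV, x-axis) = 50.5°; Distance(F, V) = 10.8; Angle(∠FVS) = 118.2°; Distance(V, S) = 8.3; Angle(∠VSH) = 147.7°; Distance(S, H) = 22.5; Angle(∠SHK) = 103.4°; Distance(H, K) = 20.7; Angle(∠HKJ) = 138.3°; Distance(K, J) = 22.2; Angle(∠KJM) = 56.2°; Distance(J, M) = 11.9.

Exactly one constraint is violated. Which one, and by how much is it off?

Distance(J, M) = 11.9 — off by 3.70.

F = (0.00, 0.00) ✓; FV at 50.50° ✓; |FV| = 10.80 ✓; ∠FVS = 118.2° ✓; |VS| = 8.300 ✓; ∠VSH = 147.7° ✓; |SH| = 22.50 ✓; ∠SHK = 103.4° ✓; |HK| = 20.70 ✓; ∠HKJ = 138.3° ✓; |KJ| = 22.20 ✓; ∠KJM = 56.20° ✓; |JM| = 15.60 ✗.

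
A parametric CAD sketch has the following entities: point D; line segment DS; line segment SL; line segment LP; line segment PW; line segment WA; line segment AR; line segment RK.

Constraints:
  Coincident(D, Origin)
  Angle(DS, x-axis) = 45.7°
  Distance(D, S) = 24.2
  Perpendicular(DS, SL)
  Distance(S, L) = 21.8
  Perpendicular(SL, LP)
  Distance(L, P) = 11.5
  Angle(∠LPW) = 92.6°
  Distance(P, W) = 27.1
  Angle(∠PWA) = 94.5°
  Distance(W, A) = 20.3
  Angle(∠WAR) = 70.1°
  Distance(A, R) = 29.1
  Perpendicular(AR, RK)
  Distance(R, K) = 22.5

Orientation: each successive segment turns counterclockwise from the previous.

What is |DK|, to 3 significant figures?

15.9

∠WAR = 70.1° gives AR at 148° from the x-axis; with |AR| = 29.1, R = (2.84, 32.4). AR ⟂ RK, so RK runs at -122°; with |RK| = 22.5, K = (-8.92, 13.2). Then |DK| = |K − D| = 15.9.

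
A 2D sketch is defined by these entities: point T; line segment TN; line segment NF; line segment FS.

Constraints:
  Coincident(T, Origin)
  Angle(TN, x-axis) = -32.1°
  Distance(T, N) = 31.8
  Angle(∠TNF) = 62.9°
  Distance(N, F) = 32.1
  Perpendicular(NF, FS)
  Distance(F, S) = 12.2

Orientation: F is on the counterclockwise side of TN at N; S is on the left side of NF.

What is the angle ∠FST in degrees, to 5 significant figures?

132.44°

T is at the origin; TN runs at -32.1° with length 31.8, so N = 31.8·(cos -32.1°, sin -32.1°) = (26.938, -16.898). ∠TNF = 62.9°, so NF runs at -32.1° + (180° − 62.9°) = 85.000° from the x-axis; with |NF| = 32.1, F = N + 32.1·(cos 85.000°, sin 85.000°) = (29.736, 15.079). NF ⟂ FS; with |FS| = 12.2 on the left of NF, S = F + 12.2·(-0.99619, 0.087156) = (17.583, 16.143). Then cos ∠FST = SF·ST / (|SF||ST|), giving 132.44°.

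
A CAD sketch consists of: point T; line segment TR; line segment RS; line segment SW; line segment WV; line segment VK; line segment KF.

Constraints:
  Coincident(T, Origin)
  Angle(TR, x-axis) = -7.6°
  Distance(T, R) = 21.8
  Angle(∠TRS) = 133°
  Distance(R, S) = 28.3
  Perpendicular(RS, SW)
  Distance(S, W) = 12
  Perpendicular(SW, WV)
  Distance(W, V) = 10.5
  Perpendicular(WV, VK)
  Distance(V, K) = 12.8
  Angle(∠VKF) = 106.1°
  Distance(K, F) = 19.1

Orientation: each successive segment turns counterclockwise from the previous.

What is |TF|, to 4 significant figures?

55.58

T is at the origin; TR runs at -7.6° with length 21.8, so R = (21.61, -2.883). ∠TRS = 133.0° gives RS at 39.40° from the x-axis; with |RS| = 28.3, S = (43.48, 15.08). RS ⟂ SW, so SW runs at 129.4°; with |SW| = 12.0, W = (35.86, 24.35). SW is perpendicular to WV, so WV runs at -140.6°; with |WV| = 10.5, V = (27.75, 17.69). The perpendicularity gives VK at right angles to WV, so VK runs at -50.60°; with |VK| = 12.8, K = (35.87, 7.797). ∠VKF = 106.1° gives KF at 23.30° from the x-axis; with |KF| = 19.1, F = (53.41, 15.35). Then |TF| = |F − T| = 55.58.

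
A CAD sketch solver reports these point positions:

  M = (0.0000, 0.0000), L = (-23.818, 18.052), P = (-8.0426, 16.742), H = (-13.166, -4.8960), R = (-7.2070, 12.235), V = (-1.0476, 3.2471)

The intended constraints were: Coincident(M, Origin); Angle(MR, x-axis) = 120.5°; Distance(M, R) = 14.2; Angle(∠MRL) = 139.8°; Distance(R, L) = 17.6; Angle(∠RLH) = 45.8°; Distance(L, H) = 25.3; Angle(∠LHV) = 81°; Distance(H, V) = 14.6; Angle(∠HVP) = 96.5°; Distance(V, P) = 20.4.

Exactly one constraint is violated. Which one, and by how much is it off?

Distance(V, P) = 20.4 — off by 5.20.

M = (0.00, 0.00) ✓; MR at 120.5° ✓; |MR| = 14.20 ✓; ∠MRL = 139.8° ✓; |RL| = 17.60 ✓; ∠RLH = 45.80° ✓; |LH| = 25.30 ✓; ∠LHV = 81.00° ✓; |HV| = 14.60 ✓; ∠HVP = 96.50° ✓; |VP| = 15.20 ✗.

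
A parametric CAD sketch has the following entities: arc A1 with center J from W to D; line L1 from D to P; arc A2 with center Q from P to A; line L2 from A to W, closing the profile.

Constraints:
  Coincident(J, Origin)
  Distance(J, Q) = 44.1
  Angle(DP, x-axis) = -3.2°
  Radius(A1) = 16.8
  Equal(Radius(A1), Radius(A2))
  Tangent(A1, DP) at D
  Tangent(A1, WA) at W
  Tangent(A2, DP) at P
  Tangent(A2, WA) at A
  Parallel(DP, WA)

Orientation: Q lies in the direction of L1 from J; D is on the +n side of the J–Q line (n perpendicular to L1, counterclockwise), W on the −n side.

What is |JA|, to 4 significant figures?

47.19

The slot axis is L1's direction at -3.2°, so u = (cos -3.2°, sin -3.2°) = (0.9984, -0.05582) and n = (−sin -3.2°, cos -3.2°) = (0.05582, 0.9984). J is at the origin and Q lies 44.1 along u from J, so Q = 44.1·u = (44.03, -2.462). Tangency of A1 to both parallel lines with radius 16.8 puts D and W at J ± 16.8·n: D = (0.9378, 16.77), W = (-0.9378, -16.77). Equal radii place P and A the same way about Q: P = Q + 16.8·n = (44.97, 14.31), A = Q − 16.8·n = (43.09, -19.24). Then |JA| = |A − J| = 47.19.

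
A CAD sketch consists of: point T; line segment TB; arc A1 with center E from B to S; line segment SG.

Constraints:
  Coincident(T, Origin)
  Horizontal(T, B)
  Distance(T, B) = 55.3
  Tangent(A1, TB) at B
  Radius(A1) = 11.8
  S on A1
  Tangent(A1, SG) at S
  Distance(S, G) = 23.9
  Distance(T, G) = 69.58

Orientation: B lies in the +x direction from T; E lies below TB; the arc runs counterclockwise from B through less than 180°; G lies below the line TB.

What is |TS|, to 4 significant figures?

48.80

Checks: |ES| = 11.80 ✓; ∠(ES, SG) = 90.00° ✓; |SG| = 23.90 ✓; |TG| = 69.58 ✓.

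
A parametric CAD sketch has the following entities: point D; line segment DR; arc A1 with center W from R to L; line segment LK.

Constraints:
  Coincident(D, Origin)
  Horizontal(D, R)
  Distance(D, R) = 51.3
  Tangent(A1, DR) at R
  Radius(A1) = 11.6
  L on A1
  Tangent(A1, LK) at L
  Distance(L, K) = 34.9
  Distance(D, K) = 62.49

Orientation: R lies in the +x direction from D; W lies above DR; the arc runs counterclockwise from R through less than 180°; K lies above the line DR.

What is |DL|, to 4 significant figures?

63.53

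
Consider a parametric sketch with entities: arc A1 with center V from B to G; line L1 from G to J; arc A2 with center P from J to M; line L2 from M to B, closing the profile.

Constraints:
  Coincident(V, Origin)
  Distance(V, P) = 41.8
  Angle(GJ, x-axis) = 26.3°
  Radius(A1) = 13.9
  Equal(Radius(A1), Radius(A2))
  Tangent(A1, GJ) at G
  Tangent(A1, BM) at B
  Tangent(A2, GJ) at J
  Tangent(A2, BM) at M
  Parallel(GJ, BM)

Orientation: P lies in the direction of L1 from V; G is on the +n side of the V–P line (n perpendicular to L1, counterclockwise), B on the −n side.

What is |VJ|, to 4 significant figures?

44.05

Tangency of A1 to both parallel lines with radius 13.9 puts G and B at V ± 13.9·n: G = (-6.159, 12.46), B = (6.159, -12.46). Equal radii place J and M the same way about P: J = P + 13.9·n = (31.31, 30.98), M = P − 13.9·n = (43.63, 6.059). Then |VJ| = |J − V| = 44.05.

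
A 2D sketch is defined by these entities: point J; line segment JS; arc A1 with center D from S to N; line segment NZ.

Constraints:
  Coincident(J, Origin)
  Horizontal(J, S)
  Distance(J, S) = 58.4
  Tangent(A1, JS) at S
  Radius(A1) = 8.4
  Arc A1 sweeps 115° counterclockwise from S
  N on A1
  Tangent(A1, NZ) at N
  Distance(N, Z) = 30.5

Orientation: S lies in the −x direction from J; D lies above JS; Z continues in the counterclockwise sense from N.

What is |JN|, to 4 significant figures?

52.17

The tangent condition forces DS to be normal to JS, so D = S + (0, 8.4) = (-58.40, 8.400). On A1, S sits at bearing -90° from D; a 115° counterclockwise sweep puts N at bearing 25°, so N = D + 8.4·(cos 25°, sin 25°) = (-50.79, 11.95). Then |JN| = |N − J| = 52.17.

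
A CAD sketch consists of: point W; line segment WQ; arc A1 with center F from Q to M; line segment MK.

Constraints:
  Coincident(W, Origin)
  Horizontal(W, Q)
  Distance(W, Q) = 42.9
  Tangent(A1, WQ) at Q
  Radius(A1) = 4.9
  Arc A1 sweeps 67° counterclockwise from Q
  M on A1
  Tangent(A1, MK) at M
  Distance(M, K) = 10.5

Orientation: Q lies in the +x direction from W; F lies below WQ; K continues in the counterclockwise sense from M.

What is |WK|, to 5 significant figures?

36.546

W is at the origin; WQ is horizontal with |WQ| = 42.9 and Q on the +x side, so Q = (42.900, 0.0000). Since A1 is tangent to WQ there, FQ ⟂ WQ, so F = Q + (0, -4.9) = (42.900, -4.9000). On A1, Q sits at bearing 90° from F; a 67° counterclockwise sweep puts M at bearing 157°, so M = F + 4.9·(cos 157°, sin 157°) = (38.390, -2.9854). Since A1 is tangent to MK there, FM ⟂ MK, so MK runs along (−sin 157°, cos 157°); with |MK| = 10.5, K = (34.287, -12.651). Then |WK| = |K − W| = 36.546.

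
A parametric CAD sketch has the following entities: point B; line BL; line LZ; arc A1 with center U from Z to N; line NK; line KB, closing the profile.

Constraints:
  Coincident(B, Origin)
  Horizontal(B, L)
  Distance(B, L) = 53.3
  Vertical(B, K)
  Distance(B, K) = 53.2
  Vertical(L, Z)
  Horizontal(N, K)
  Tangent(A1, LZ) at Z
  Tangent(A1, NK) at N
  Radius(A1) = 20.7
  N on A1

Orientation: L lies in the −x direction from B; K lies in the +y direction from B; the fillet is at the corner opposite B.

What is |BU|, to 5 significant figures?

46.033

B is at the origin; B and L share the same y with |BL| = 53.3 and L on the −x side, so L = (-53.300, 0.0000). BK is vertical with |BK| = 53.2 and K on the +y side, so K = (0.0000, 53.200). The virtual corner opposite B is at (-53.300, 53.200). The tangent condition forces UZ to be normal to LZ and tangency of A1 to NK means the radius UN is perpendicular to NK, with radius 20.7, so the center U sits 20.7 in from both sides at U = (-32.600, 32.500). Then |BU| = |U − B| = 46.033.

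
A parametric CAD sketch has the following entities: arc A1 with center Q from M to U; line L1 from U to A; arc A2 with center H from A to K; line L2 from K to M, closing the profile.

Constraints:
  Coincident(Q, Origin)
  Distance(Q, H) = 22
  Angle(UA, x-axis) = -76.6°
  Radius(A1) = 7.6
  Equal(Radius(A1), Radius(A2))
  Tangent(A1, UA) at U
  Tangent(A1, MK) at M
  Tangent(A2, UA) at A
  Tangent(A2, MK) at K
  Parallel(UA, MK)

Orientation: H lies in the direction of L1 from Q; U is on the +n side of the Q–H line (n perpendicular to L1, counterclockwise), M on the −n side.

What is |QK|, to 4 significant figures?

23.28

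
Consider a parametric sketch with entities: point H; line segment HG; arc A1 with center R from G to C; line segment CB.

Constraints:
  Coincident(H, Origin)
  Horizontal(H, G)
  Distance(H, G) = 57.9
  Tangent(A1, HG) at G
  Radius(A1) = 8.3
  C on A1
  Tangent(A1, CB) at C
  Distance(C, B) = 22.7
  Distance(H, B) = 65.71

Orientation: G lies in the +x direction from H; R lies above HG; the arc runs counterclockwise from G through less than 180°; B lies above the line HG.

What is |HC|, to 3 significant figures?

66.6

Checks: H = (0.00, 0.00) ✓; |RC| = 8.300 ✓; ∠(RC, CB) = 90.00° ✓; |CB| = 22.70 ✓; |HB| = 65.71 ✓.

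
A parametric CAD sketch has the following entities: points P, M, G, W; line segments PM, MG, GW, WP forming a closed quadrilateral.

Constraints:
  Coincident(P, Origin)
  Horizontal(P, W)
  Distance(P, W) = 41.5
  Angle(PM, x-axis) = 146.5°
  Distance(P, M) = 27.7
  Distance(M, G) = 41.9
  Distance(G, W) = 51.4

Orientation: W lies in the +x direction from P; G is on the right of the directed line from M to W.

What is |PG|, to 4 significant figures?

22.89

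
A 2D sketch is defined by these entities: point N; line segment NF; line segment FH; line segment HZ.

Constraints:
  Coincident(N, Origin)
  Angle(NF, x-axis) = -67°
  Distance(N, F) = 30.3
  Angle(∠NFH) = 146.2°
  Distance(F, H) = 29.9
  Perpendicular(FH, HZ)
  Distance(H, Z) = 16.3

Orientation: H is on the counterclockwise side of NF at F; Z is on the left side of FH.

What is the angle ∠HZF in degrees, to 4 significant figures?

61.40°

N is at the origin; NF runs at -67.0° with length 30.3, so F = 30.3·(cos -67.0°, sin -67.0°) = (11.84, -27.89). ∠NFH = 146.2°, so FH runs at -67.0° + (180° − 146.2°) = -33.20° from the x-axis; with |FH| = 29.9, H = F + 29.9·(cos -33.20°, sin -33.20°) = (36.86, -44.26). FH is perpendicular to HZ; with |HZ| = 16.3 on the left of FH, Z = H + 16.3·(0.5476, 0.8368) = (45.78, -30.62). Then cos ∠HZF = ZH·ZF / (|ZH||ZF|), giving 61.40°.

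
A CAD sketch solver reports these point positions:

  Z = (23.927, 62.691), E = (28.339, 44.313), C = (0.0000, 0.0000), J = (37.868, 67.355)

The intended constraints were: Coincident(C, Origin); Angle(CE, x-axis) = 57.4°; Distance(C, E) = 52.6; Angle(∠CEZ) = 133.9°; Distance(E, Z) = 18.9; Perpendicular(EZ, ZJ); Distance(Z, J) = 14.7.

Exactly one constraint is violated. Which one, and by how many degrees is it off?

Perpendicular(EZ, ZJ) — off by 5.00°.

C = (0.00, 0.00) ✓; CE at 57.40° ✓; |CE| = 52.60 ✓; ∠CEZ = 133.9° ✓; |EZ| = 18.90 ✓; ∠(EZ, ZJ) = 85.00° ✗; |ZJ| = 14.70 ✓.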